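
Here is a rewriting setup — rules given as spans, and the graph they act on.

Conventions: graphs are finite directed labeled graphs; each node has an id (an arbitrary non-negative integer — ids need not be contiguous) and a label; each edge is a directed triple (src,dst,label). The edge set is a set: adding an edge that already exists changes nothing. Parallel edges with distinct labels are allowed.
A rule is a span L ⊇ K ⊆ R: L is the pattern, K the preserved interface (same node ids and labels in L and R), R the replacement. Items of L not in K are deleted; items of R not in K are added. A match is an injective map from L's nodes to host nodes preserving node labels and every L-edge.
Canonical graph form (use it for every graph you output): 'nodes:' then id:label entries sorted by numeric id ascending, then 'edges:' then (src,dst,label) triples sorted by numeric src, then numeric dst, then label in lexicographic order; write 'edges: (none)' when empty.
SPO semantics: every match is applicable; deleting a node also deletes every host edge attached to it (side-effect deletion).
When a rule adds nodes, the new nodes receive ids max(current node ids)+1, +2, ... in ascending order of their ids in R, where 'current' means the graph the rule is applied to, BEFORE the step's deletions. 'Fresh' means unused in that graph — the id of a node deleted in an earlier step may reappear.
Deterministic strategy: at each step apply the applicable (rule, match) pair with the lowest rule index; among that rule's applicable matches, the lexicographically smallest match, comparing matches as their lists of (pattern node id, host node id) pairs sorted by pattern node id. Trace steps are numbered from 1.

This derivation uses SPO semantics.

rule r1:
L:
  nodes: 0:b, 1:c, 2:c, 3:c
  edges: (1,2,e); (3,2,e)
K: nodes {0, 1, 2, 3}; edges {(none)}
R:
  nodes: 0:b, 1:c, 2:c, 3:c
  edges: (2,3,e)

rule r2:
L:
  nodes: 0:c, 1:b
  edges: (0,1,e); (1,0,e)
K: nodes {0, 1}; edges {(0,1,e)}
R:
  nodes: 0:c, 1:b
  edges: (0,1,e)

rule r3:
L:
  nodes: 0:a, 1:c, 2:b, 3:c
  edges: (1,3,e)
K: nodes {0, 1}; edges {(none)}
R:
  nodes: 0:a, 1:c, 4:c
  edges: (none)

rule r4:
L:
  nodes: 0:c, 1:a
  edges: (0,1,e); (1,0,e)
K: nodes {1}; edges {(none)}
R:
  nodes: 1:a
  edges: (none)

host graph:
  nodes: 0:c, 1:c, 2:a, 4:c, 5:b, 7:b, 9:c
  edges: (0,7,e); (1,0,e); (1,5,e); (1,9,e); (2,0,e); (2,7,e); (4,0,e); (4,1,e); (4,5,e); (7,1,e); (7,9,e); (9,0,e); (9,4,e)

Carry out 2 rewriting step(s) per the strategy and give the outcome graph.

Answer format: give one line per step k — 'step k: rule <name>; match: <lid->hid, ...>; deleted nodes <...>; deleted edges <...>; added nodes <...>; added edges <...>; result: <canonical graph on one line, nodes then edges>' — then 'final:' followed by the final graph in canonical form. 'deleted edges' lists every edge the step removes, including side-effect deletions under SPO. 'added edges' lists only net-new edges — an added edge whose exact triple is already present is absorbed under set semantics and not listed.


step 1: rule r1; match: 0->5, 1->1, 2->0, 3->4; deleted nodes (none); deleted edges (1,0,e); (4,0,e); added nodes (none); added edges (0,4,e); result: nodes: 0:c, 1:c, 2:a, 4:c, 5:b, 7:b, 9:c edges: (0,4,e); (0,7,e); (1,5,e); (1,9,e); (2,0,e); (2,7,e); (4,1,e); (4,5,e); (7,1,e); (7,9,e); (9,0,e); (9,4,e)
step 2: rule r1; match: 0->5, 1->0, 2->4, 3->9; deleted nodes (none); deleted edges (0,4,e); (9,4,e); added nodes (none); added edges (4,9,e); result: nodes: 0:c, 1:c, 2:a, 4:c, 5:b, 7:b, 9:c edges: (0,7,e); (1,5,e); (1,9,e); (2,0,e); (2,7,e); (4,1,e); (4,5,e); (4,9,e); (7,1,e); (7,9,e); (9,0,e)
final:
nodes: 0:c, 1:c, 2:a, 4:c, 5:b, 7:b, 9:c
edges: (0,7,e); (1,5,e); (1,9,e); (2,0,e); (2,7,e); (4,1,e); (4,5,e); (4,9,e); (7,1,e); (7,9,e); (9,0,e)


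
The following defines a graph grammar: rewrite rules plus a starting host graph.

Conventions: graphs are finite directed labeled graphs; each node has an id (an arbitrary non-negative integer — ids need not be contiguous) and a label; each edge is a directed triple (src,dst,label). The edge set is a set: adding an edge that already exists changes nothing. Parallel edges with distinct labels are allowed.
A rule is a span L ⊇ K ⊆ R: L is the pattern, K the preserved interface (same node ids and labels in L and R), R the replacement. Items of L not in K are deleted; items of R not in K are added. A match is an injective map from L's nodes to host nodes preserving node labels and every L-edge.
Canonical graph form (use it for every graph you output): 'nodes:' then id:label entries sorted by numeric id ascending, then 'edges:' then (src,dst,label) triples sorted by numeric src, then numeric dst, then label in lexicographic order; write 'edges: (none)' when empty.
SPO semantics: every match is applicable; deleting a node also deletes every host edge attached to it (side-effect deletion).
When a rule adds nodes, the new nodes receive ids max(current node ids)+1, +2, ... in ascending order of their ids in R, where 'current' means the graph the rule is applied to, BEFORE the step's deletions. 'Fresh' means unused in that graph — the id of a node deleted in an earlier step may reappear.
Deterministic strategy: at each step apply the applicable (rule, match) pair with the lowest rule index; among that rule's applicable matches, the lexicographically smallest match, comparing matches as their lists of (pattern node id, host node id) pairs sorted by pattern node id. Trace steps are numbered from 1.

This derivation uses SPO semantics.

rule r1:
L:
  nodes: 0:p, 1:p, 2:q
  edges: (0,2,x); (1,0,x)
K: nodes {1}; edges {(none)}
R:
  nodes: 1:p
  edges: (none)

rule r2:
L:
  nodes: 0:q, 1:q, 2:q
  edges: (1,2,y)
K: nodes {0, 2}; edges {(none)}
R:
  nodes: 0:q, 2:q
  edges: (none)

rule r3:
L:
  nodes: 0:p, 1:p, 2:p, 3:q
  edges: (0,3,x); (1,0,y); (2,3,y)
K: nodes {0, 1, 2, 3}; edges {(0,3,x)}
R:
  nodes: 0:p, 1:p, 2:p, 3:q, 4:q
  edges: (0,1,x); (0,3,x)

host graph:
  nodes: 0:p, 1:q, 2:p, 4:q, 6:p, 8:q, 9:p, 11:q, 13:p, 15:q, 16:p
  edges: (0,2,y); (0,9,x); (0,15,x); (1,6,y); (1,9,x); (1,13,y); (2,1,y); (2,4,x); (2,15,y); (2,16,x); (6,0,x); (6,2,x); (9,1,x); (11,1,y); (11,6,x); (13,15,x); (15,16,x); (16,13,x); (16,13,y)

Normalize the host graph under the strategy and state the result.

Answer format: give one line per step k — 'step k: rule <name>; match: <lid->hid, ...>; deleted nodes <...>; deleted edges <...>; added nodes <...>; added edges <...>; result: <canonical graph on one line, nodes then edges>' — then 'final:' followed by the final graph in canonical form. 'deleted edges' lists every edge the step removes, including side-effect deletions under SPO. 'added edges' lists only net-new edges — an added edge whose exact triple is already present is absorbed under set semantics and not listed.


step 1: rule r1; match: 0->0, 1->6, 2->15; deleted nodes 0, 15; deleted edges (0,2,y); (0,9,x); (0,15,x); (2,15,y); (6,0,x); (13,15,x); (15,16,x); added nodes (none); added edges (none); result: nodes: 1:q, 2:p, 4:q, 6:p, 8:q, 9:p, 11:q, 13:p, 16:p edges: (1,6,y); (1,9,x); (1,13,y); (2,1,y); (2,4,x); (2,16,x); (6,2,x); (9,1,x); (11,1,y); (11,6,x); (16,13,x); (16,13,y)
step 2: rule r1; match: 0->2, 1->6, 2->4; deleted nodes 2, 4; deleted edges (2,1,y); (2,4,x); (2,16,x); (6,2,x); added nodes (none); added edges (none); result: nodes: 1:q, 6:p, 8:q, 9:p, 11:q, 13:p, 16:p edges: (1,6,y); (1,9,x); (1,13,y); (9,1,x); (11,1,y); (11,6,x); (16,13,x); (16,13,y)
step 3: rule r2; match: 0->8, 1->11, 2->1; deleted nodes 11; deleted edges (11,1,y); (11,6,x); added nodes (none); added edges (none); result: nodes: 1:q, 6:p, 8:q, 9:p, 13:p, 16:p edges: (1,6,y); (1,9,x); (1,13,y); (9,1,x); (16,13,x); (16,13,y)
final:
nodes: 1:q, 6:p, 8:q, 9:p, 13:p, 16:p
edges: (1,6,y); (1,9,x); (1,13,y); (9,1,x); (16,13,x); (16,13,y)


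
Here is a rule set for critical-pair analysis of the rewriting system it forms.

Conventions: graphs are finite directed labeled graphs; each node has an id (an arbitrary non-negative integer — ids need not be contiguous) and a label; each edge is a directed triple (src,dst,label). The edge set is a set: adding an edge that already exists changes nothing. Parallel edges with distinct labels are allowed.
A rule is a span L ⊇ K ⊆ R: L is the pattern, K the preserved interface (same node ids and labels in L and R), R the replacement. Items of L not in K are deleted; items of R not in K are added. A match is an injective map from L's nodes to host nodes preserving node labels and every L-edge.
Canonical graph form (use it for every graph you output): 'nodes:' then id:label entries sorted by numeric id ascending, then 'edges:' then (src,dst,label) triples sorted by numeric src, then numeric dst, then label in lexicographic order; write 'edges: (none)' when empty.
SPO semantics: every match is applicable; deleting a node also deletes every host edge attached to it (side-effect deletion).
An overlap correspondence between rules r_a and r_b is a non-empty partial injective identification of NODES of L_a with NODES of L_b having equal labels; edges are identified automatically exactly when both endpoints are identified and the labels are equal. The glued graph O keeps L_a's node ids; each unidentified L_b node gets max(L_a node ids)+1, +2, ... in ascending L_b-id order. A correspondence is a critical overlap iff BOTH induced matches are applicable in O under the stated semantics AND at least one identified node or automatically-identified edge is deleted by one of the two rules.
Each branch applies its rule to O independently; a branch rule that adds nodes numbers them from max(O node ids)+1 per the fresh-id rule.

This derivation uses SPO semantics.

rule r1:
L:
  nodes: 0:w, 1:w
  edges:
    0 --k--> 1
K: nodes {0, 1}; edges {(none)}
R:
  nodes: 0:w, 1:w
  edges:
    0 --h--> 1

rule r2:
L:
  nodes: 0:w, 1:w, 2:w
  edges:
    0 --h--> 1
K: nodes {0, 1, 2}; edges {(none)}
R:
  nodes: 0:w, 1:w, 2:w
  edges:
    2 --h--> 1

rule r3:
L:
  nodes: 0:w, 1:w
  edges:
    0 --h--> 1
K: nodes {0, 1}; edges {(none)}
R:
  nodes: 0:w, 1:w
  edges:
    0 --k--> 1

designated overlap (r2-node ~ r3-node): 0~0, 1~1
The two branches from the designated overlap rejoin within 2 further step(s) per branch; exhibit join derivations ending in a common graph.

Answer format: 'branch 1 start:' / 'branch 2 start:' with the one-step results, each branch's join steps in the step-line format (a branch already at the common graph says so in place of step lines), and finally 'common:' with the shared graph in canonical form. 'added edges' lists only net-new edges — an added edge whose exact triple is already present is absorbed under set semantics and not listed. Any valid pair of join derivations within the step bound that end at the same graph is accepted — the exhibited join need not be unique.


branch 1 start:
nodes: 0:w, 1:w, 2:w
edges: (2,1,h)
branch 2 start:
nodes: 0:w, 1:w, 2:w
edges: (0,1,k)
branch 1 step 1: rule r2; match: 0->2, 1->1, 2->0; deleted nodes (none); deleted edges (2,1,h); added nodes (none); added edges (0,1,h); result: nodes: 0:w, 1:w, 2:w edges: (0,1,h)
branch 2 step 1: rule r1; match: 0->0, 1->1; deleted nodes (none); deleted edges (0,1,k); added nodes (none); added edges (0,1,h); result: nodes: 0:w, 1:w, 2:w edges: (0,1,h)
common:
nodes: 0:w, 1:w, 2:w
edges: (0,1,h)


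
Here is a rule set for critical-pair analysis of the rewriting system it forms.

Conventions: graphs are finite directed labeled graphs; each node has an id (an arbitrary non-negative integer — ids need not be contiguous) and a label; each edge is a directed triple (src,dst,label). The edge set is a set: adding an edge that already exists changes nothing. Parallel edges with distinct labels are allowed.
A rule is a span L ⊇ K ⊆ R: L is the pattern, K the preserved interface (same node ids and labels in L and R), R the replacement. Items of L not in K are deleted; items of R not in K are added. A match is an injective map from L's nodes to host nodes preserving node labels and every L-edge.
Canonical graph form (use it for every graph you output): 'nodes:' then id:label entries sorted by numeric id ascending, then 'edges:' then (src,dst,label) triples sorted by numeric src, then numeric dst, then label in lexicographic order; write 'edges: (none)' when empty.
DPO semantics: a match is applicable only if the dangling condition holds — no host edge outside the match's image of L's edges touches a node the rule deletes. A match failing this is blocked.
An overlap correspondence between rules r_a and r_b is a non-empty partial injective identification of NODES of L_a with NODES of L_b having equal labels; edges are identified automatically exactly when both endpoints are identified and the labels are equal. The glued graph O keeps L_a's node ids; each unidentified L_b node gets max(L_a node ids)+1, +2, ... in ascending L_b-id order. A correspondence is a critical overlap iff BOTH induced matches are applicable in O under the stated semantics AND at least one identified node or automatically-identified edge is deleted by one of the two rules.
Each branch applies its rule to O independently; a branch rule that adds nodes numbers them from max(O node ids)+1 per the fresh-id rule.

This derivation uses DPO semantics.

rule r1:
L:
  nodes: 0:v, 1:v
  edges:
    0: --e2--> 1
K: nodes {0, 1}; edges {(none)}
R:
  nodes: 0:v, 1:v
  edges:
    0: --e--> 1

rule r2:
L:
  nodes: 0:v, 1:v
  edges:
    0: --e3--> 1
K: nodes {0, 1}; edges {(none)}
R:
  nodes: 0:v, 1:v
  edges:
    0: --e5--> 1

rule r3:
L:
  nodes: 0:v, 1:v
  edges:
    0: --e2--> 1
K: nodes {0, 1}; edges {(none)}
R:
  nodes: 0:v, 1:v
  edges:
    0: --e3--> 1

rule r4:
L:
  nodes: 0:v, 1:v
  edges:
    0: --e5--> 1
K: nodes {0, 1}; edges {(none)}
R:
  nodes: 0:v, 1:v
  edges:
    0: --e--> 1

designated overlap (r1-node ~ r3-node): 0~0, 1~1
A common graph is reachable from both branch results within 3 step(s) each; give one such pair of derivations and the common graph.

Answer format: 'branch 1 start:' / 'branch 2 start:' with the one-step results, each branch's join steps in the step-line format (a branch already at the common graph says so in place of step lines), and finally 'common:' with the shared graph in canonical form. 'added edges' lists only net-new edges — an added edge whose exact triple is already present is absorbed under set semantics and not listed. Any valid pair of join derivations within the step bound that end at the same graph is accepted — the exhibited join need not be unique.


branch 1 start:
nodes: 0:v, 1:v
edges: (0,1,e)
branch 2 start:
nodes: 0:v, 1:v
edges: (0,1,e3)
branch 1: already at the common graph (0 steps)
branch 2 step 1: rule r2; match: 0->0, 1->1; deleted nodes (none); deleted edges (0,1,e3); added nodes (none); added edges (0,1,e5); result: nodes: 0:v, 1:v edges: (0,1,e5)
branch 2 step 2: rule r4; match: 0->0, 1->1; deleted nodes (none); deleted edges (0,1,e5); added nodes (none); added edges (0,1,e); result: nodes: 0:v, 1:v edges: (0,1,e)
common:
nodes: 0:v, 1:v
edges: (0,1,e)


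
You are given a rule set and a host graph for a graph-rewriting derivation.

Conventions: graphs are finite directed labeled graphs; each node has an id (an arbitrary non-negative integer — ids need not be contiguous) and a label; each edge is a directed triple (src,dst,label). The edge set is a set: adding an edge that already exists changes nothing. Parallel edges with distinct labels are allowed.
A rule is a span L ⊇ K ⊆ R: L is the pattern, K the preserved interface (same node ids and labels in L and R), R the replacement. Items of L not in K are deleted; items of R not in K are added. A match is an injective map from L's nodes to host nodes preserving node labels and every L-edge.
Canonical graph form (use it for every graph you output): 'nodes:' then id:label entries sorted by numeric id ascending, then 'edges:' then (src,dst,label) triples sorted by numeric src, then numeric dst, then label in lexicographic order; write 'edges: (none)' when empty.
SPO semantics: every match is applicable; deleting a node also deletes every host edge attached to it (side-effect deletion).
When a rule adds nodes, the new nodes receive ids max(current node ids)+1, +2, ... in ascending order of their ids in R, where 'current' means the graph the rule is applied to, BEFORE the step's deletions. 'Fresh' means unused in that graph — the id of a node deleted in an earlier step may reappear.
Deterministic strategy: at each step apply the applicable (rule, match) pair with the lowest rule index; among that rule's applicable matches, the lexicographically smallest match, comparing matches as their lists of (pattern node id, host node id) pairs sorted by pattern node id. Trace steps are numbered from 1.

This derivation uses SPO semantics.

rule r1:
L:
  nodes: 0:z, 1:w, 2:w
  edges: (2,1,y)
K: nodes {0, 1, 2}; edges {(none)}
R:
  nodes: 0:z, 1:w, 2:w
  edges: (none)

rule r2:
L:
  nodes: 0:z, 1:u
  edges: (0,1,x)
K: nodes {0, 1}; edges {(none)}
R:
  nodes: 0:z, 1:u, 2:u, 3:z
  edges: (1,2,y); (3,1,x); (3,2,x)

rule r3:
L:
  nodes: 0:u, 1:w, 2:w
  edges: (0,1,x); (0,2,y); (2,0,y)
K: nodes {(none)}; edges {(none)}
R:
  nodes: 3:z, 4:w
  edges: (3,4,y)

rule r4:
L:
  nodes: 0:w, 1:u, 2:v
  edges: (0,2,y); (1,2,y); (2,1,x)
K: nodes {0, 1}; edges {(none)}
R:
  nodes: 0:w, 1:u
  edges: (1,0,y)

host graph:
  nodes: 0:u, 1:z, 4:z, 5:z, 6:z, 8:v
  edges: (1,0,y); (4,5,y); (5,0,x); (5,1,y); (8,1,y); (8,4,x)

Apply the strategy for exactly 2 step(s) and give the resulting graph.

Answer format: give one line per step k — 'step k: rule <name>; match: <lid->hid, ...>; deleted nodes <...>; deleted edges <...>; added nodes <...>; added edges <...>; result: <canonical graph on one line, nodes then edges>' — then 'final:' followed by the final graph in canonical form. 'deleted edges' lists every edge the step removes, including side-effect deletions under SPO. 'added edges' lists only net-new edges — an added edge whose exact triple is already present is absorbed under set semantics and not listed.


step 1: rule r2; match: 0->5, 1->0; deleted nodes (none); deleted edges (5,0,x); added nodes 9, 10; added edges (0,9,y); (10,0,x); (10,9,x); result: nodes: 0:u, 1:z, 4:z, 5:z, 6:z, 8:v, 9:u, 10:z edges: (0,9,y); (1,0,y); (4,5,y); (5,1,y); (8,1,y); (8,4,x); (10,0,x); (10,9,x)
step 2: rule r2; match: 0->10, 1->0; deleted nodes (none); deleted edges (10,0,x); added nodes 11, 12; added edges (0,11,y); (12,0,x); (12,11,x); result: nodes: 0:u, 1:z, 4:z, 5:z, 6:z, 8:v, 9:u, 10:z, 11:u, 12:z edges: (0,9,y); (0,11,y); (1,0,y); (4,5,y); (5,1,y); (8,1,y); (8,4,x); (10,9,x); (12,0,x); (12,11,x)
final:
nodes: 0:u, 1:z, 4:z, 5:z, 6:z, 8:v, 9:u, 10:z, 11:u, 12:z
edges: (0,9,y); (0,11,y); (1,0,y); (4,5,y); (5,1,y); (8,1,y); (8,4,x); (10,9,x); (12,0,x); (12,11,x)


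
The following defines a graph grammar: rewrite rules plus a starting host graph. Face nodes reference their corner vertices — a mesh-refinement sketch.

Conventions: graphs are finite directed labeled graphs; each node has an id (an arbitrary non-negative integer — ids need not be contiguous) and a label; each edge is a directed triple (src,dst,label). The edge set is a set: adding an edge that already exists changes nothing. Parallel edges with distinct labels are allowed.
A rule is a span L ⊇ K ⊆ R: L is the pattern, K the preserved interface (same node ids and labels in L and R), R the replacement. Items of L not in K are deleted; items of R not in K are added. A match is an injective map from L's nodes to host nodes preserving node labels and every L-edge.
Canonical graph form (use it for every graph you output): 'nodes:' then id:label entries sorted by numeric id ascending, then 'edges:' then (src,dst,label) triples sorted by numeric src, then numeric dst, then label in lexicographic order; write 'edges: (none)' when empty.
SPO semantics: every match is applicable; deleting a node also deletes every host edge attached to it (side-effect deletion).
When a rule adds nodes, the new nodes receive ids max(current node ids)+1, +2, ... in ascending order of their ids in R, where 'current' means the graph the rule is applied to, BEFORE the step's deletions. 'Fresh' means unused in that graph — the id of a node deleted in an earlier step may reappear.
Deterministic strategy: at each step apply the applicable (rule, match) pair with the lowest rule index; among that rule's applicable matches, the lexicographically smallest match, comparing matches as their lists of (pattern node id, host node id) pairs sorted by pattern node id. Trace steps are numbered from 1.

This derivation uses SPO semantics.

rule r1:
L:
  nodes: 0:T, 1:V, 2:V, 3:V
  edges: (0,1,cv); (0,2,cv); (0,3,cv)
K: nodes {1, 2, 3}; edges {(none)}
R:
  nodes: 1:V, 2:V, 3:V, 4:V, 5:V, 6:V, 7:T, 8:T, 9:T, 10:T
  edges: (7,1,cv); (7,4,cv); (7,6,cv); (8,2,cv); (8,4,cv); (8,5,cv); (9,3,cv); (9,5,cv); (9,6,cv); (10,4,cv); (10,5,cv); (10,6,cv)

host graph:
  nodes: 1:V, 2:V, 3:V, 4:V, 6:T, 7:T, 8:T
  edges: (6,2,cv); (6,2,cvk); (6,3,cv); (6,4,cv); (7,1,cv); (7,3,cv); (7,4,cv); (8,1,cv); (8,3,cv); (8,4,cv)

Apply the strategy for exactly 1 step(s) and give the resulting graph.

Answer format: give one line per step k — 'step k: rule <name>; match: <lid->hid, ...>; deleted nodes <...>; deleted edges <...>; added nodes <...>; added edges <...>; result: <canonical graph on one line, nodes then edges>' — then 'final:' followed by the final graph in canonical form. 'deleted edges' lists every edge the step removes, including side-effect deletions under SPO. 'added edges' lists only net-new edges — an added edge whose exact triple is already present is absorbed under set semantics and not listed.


step 1: rule r1; match: 0->6, 1->2, 2->3, 3->4; deleted nodes 6; deleted edges (6,2,cv); (6,2,cvk); (6,3,cv); (6,4,cv); added nodes 9, 10, 11, 12, 13, 14, 15; added edges (12,2,cv); (12,9,cv); (12,11,cv); (13,3,cv); (13,9,cv); (13,10,cv); (14,4,cv); (14,10,cv); (14,11,cv); (15,9,cv); (15,10,cv); (15,11,cv); result: nodes: 1:V, 2:V, 3:V, 4:V, 7:T, 8:T, 9:V, 10:V, 11:V, 12:T, 13:T, 14:T, 15:T edges: (7,1,cv); (7,3,cv); (7,4,cv); (8,1,cv); (8,3,cv); (8,4,cv); (12,2,cv); (12,9,cv); (12,11,cv); (13,3,cv); (13,9,cv); (13,10,cv); (14,4,cv); (14,10,cv); (14,11,cv); (15,9,cv); (15,10,cv); (15,11,cv)
final:
nodes: 1:V, 2:V, 3:V, 4:V, 7:T, 8:T, 9:V, 10:V, 11:V, 12:T, 13:T, 14:T, 15:T
edges: (7,1,cv); (7,3,cv); (7,4,cv); (8,1,cv); (8,3,cv); (8,4,cv); (12,2,cv); (12,9,cv); (12,11,cv); (13,3,cv); (13,9,cv); (13,10,cv); (14,4,cv); (14,10,cv); (14,11,cv); (15,9,cv); (15,10,cv); (15,11,cv)


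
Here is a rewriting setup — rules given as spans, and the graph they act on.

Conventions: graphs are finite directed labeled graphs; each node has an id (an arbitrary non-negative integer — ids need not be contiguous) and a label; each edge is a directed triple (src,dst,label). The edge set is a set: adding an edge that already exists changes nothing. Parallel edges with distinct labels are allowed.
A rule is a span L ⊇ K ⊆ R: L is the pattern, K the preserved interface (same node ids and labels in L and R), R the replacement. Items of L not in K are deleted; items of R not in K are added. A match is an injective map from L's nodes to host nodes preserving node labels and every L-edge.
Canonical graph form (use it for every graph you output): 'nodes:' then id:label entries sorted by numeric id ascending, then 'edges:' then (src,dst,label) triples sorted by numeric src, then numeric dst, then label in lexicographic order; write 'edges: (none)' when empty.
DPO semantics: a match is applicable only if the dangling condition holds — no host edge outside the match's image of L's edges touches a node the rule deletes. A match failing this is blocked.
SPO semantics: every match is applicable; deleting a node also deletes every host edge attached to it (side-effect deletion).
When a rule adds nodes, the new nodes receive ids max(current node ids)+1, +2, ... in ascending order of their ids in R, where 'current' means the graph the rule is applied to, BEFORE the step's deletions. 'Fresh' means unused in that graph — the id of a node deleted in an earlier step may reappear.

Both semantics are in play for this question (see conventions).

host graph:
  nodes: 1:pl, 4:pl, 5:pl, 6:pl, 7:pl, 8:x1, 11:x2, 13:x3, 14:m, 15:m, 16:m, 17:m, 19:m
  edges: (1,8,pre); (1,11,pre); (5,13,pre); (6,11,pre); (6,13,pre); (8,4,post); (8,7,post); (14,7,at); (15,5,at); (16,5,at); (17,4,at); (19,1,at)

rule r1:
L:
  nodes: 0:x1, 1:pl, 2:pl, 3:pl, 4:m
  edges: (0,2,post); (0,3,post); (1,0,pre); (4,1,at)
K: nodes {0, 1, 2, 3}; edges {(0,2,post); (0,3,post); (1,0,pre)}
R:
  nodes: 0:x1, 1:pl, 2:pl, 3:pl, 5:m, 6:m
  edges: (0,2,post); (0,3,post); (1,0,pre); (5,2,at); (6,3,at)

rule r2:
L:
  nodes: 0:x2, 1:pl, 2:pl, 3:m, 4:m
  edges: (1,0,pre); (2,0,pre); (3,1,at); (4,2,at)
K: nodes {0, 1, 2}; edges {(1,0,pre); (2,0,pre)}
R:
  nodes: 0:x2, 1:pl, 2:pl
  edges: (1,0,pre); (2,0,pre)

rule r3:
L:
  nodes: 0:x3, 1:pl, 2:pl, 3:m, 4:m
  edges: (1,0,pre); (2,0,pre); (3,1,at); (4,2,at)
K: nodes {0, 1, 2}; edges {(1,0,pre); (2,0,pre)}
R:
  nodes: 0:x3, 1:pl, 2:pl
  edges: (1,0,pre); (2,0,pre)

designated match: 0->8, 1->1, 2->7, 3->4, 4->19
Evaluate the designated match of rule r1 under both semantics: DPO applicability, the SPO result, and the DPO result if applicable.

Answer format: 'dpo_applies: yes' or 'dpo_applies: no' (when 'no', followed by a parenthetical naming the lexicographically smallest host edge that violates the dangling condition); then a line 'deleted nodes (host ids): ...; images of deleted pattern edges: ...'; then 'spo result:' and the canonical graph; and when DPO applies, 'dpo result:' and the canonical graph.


dpo_applies: yes
deleted nodes (host ids): 19; images of deleted pattern edges: (19,1,at)
spo result:
nodes: 1:pl, 4:pl, 5:pl, 6:pl, 7:pl, 8:x1, 11:x2, 13:x3, 14:m, 15:m, 16:m, 17:m, 20:m, 21:m
edges: (1,8,pre); (1,11,pre); (5,13,pre); (6,11,pre); (6,13,pre); (8,4,post); (8,7,post); (14,7,at); (15,5,at); (16,5,at); (17,4,at); (20,7,at); (21,4,at)
dpo result:
nodes: 1:pl, 4:pl, 5:pl, 6:pl, 7:pl, 8:x1, 11:x2, 13:x3, 14:m, 15:m, 16:m, 17:m, 20:m, 21:m
edges: (1,8,pre); (1,11,pre); (5,13,pre); (6,11,pre); (6,13,pre); (8,4,post); (8,7,post); (14,7,at); (15,5,at); (16,5,at); (17,4,at); (20,7,at); (21,4,at)


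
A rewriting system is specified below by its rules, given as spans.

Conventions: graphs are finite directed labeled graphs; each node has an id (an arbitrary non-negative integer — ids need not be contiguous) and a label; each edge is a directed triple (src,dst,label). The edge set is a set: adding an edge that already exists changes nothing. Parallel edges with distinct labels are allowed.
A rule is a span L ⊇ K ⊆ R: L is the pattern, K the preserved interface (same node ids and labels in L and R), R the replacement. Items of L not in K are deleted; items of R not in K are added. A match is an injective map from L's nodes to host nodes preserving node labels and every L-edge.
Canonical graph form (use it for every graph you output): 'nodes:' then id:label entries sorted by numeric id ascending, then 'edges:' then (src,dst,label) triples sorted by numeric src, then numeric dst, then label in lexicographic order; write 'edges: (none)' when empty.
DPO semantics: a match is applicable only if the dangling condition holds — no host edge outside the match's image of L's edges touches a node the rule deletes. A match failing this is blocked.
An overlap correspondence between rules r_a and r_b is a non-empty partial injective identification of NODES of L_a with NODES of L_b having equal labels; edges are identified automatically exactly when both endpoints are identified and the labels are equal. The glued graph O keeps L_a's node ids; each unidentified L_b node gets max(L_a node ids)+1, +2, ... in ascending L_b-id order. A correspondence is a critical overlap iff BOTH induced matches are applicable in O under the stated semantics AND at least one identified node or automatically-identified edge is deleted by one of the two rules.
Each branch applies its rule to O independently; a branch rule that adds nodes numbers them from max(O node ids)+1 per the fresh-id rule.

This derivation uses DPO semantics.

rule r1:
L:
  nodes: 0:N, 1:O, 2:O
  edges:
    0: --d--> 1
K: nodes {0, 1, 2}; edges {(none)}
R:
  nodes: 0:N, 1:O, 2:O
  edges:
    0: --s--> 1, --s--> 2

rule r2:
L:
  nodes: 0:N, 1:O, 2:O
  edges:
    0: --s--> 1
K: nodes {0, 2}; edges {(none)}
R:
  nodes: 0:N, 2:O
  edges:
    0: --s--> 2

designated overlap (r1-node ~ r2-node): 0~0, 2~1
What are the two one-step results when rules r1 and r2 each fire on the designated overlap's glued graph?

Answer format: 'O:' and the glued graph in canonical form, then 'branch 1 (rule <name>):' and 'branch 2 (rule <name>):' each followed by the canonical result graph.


O:
nodes: 0:N, 1:O, 2:O, 3:O
edges: (0,1,d); (0,2,s)
branch 1 (rule r1):
nodes: 0:N, 1:O, 2:O, 3:O
edges: (0,1,s); (0,2,s)
branch 2 (rule r2):
nodes: 0:N, 1:O, 3:O
edges: (0,1,d); (0,3,s)


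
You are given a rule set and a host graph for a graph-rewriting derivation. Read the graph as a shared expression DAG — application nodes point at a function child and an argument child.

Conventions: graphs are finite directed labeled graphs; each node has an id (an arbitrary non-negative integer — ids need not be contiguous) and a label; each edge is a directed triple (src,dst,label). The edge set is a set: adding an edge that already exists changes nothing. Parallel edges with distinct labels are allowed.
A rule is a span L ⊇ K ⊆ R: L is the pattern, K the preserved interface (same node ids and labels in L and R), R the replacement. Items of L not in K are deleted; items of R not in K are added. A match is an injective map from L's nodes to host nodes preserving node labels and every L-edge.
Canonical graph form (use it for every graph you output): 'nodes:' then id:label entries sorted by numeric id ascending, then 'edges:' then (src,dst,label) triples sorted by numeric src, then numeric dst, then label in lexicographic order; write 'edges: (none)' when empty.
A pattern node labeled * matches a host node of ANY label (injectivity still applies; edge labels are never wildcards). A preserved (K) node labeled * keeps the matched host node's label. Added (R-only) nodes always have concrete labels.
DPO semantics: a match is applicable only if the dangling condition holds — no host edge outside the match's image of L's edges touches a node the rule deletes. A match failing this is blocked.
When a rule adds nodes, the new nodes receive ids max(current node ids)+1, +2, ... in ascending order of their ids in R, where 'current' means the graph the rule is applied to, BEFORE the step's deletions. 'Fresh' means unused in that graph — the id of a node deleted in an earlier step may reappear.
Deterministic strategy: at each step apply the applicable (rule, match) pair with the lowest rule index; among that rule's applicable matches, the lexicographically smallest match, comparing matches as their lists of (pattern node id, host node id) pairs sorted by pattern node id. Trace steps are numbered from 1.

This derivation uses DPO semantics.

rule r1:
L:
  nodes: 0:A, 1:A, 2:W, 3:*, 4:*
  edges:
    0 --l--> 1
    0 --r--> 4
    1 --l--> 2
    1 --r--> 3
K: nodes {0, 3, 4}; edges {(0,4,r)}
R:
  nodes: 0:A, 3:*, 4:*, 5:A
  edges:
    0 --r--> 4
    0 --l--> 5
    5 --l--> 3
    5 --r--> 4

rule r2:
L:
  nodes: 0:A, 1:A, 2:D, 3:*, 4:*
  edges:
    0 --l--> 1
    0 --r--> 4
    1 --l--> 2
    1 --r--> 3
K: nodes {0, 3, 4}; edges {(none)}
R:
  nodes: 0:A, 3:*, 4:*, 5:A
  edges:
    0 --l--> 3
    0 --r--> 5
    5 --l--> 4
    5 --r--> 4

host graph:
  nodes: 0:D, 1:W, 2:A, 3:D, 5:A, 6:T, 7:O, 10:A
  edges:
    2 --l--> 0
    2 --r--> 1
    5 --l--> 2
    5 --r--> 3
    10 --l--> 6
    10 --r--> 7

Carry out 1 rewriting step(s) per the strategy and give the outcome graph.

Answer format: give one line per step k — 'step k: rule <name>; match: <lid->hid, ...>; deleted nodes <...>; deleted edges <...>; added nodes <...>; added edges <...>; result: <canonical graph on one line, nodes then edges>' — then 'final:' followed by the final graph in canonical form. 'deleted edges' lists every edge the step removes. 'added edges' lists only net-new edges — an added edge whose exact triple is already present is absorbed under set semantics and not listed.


step 1: rule r2; match: 0->5, 1->2, 2->0, 3->1, 4->3; deleted nodes 0, 2; deleted edges (2,0,l); (2,1,r); (5,2,l); (5,3,r); added nodes 11; added edges (5,1,l); (5,11,r); (11,3,l); (11,3,r); result: nodes: 1:W, 3:D, 5:A, 6:T, 7:O, 10:A, 11:A edges: (5,1,l); (5,11,r); (10,6,l); (10,7,r); (11,3,l); (11,3,r)
final:
nodes: 1:W, 3:D, 5:A, 6:T, 7:O, 10:A, 11:A
edges: (5,1,l); (5,11,r); (10,6,l); (10,7,r); (11,3,l); (11,3,r)


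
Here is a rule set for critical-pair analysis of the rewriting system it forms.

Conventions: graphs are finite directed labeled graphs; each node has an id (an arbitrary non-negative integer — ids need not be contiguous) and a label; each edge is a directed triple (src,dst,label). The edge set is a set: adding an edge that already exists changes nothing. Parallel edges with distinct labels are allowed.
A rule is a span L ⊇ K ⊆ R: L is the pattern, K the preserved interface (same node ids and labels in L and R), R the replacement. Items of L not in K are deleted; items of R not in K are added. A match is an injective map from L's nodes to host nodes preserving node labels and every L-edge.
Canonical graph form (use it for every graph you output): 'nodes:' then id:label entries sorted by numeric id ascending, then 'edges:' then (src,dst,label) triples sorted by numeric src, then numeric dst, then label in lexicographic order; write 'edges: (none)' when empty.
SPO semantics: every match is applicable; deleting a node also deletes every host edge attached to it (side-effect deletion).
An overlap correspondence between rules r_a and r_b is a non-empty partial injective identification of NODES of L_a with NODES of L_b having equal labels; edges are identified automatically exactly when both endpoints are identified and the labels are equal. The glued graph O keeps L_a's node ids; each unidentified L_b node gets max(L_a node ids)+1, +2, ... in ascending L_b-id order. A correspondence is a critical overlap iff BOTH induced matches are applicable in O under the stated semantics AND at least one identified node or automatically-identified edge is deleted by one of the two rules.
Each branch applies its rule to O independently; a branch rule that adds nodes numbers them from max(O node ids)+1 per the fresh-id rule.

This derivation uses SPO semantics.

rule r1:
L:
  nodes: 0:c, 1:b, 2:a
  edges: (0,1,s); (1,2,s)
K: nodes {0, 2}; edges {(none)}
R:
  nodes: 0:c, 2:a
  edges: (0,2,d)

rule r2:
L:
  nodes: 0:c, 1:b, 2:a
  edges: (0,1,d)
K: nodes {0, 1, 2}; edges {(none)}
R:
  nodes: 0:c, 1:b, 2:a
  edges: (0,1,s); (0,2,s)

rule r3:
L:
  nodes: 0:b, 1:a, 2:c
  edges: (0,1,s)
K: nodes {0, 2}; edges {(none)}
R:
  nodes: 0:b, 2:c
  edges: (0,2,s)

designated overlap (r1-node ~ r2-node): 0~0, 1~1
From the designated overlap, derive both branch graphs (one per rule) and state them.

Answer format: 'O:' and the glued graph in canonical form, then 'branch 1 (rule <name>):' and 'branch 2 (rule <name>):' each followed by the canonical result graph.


O:
nodes: 0:c, 1:b, 2:a, 3:a
edges: (0,1,d); (0,1,s); (1,2,s)
branch 1 (rule r1):
nodes: 0:c, 2:a, 3:a
edges: (0,2,d)
branch 2 (rule r2):
nodes: 0:c, 1:b, 2:a, 3:a
edges: (0,1,s); (0,3,s); (1,2,s)


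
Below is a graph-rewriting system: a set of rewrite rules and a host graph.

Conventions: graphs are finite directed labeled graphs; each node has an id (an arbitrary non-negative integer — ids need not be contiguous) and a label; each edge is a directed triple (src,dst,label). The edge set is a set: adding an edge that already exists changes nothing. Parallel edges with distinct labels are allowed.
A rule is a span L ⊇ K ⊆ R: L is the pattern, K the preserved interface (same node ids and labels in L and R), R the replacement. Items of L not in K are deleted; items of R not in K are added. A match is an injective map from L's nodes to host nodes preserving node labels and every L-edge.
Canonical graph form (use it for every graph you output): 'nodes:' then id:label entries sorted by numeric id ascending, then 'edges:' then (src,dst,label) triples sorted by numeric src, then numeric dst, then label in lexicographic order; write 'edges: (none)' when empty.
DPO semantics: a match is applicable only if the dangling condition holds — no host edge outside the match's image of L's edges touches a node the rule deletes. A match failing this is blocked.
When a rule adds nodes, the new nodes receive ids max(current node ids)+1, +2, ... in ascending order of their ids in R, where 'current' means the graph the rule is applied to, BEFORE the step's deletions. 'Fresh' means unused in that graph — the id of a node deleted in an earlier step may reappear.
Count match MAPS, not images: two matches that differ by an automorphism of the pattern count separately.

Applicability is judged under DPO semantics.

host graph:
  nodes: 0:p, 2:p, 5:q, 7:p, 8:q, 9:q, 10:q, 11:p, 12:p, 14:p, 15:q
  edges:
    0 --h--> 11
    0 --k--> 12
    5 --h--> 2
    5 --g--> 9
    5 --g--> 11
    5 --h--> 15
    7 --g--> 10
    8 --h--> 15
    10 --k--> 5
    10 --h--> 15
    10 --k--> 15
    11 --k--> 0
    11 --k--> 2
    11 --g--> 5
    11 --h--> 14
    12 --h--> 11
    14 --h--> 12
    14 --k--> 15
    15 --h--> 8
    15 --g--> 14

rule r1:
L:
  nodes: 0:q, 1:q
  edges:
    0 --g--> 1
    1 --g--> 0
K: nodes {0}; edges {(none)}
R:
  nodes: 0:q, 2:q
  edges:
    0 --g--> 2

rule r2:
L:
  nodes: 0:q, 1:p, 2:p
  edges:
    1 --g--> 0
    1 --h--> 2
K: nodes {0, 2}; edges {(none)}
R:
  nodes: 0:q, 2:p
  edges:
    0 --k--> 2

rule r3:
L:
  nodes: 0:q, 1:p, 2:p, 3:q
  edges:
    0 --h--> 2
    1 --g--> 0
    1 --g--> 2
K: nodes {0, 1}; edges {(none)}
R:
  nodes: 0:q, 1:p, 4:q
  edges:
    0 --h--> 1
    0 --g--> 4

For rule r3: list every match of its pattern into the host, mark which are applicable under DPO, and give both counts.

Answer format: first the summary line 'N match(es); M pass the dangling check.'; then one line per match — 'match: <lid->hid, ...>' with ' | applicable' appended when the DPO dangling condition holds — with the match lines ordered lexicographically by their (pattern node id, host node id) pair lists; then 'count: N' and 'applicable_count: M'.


0 match(es); 0 pass the dangling check.
count: 0
applicable_count: 0


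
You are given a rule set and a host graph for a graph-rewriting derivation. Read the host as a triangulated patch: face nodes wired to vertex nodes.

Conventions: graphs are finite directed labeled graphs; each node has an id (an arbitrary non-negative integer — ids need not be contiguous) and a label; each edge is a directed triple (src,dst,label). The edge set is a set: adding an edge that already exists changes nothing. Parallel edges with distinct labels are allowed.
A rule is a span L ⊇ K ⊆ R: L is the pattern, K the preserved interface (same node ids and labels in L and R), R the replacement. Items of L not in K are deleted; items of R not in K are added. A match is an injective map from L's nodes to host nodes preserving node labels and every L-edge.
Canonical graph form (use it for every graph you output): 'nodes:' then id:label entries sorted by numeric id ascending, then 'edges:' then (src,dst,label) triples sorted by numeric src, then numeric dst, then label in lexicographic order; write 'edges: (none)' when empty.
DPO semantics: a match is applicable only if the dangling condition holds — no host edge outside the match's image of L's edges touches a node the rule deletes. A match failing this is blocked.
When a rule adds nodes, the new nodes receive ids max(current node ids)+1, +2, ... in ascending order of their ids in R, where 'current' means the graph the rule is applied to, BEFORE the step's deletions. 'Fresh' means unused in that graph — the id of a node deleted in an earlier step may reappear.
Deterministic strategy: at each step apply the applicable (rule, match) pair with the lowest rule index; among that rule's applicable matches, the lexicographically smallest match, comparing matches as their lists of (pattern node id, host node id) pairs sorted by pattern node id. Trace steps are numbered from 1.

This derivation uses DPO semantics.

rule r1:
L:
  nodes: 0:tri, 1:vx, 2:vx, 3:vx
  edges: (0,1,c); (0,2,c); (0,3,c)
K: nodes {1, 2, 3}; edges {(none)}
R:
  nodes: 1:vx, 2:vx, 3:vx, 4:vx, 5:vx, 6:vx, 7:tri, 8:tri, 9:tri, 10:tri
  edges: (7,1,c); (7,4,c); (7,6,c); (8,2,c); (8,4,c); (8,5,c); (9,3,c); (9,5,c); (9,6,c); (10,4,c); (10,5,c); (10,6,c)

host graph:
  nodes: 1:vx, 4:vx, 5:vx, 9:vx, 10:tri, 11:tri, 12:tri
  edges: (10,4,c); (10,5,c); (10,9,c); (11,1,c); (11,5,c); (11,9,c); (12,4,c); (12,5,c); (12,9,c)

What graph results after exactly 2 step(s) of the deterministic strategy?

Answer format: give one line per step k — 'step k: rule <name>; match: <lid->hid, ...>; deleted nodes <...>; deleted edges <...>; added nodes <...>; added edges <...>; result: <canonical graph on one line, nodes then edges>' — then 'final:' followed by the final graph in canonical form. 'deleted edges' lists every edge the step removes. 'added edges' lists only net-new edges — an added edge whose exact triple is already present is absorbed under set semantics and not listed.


step 1: rule r1; match: 0->10, 1->4, 2->5, 3->9; deleted nodes 10; deleted edges (10,4,c); (10,5,c); (10,9,c); added nodes 13, 14, 15, 16, 17, 18, 19; added edges (16,4,c); (16,13,c); (16,15,c); (17,5,c); (17,13,c); (17,14,c); (18,9,c); (18,14,c); (18,15,c); (19,13,c); (19,14,c); (19,15,c); result: nodes: 1:vx, 4:vx, 5:vx, 9:vx, 11:tri, 12:tri, 13:vx, 14:vx, 15:vx, 16:tri, 17:tri, 18:tri, 19:tri edges: (11,1,c); (11,5,c); (11,9,c); (12,4,c); (12,5,c); (12,9,c); (16,4,c); (16,13,c); (16,15,c); (17,5,c); (17,13,c); (17,14,c); (18,9,c); (18,14,c); (18,15,c); (19,13,c); (19,14,c); (19,15,c)
step 2: rule r1; match: 0->11, 1->1, 2->5, 3->9; deleted nodes 11; deleted edges (11,1,c); (11,5,c); (11,9,c); added nodes 20, 21, 22, 23, 24, 25, 26; added edges (23,1,c); (23,20,c); (23,22,c); (24,5,c); (24,20,c); (24,21,c); (25,9,c); (25,21,c); (25,22,c); (26,20,c); (26,21,c); (26,22,c); result: nodes: 1:vx, 4:vx, 5:vx, 9:vx, 12:tri, 13:vx, 14:vx, 15:vx, 16:tri, 17:tri, 18:tri, 19:tri, 20:vx, 21:vx, 22:vx, 23:tri, 24:tri, 25:tri, 26:tri edges: (12,4,c); (12,5,c); (12,9,c); (16,4,c); (16,13,c); (16,15,c); (17,5,c); (17,13,c); (17,14,c); (18,9,c); (18,14,c); (18,15,c); (19,13,c); (19,14,c); (19,15,c); (23,1,c); (23,20,c); (23,22,c); (24,5,c); (24,20,c); (24,21,c); (25,9,c); (25,21,c); (25,22,c); (26,20,c); (26,21,c); (26,22,c)
final:
nodes: 1:vx, 4:vx, 5:vx, 9:vx, 12:tri, 13:vx, 14:vx, 15:vx, 16:tri, 17:tri, 18:tri, 19:tri, 20:vx, 21:vx, 22:vx, 23:tri, 24:tri, 25:tri, 26:tri
edges: (12,4,c); (12,5,c); (12,9,c); (16,4,c); (16,13,c); (16,15,c); (17,5,c); (17,13,c); (17,14,c); (18,9,c); (18,14,c); (18,15,c); (19,13,c); (19,14,c); (19,15,c); (23,1,c); (23,20,c); (23,22,c); (24,5,c); (24,20,c); (24,21,c); (25,9,c); (25,21,c); (25,22,c); (26,20,c); (26,21,c); (26,22,c)
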